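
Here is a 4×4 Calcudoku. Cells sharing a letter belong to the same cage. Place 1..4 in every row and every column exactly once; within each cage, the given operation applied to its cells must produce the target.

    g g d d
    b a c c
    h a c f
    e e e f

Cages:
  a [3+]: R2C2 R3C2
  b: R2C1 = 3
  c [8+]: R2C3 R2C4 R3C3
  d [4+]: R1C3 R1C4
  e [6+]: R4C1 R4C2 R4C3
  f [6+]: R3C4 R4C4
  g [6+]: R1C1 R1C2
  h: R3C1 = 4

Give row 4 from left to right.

Cage b is given, leaving R2C1 = 3.
Cage h is a single given cell; hence R3C1 = 4.
Row 3 already has 4; hence R3C4 = 2.
2 is placed in column 4, leaving R4C4 = 4.
Column 1 already has 4, leaving R1C1 = 2.
The two cells of cage g must have sum 6; hence R1C2 = 4.
Cage a needs two cells with sum 3; hence R2C2 = 2.
Cage c has sum 8, which forces R2C3 = 4.
Column 4 already has 4, so R2C4 = 1.
Row 3 already has 2; hence R3C2 = 1.
Cage c has sum 8, which forces R3C3 = 3.
2 is placed in column 1, which forces R4C1 = 1.
Column 2 now contains 1, so R4C2 = 3.
Row 4 already has 1, so R4C3 = 2.
Column 3 now contains 3; hence R1C3 = 1.
1 is placed in column 4, so R1C4 = 3.
Filled in: 2 4 1 3 / 3 2 4 1 / 4 1 3 2 / 1 3 2 4.

1 3 2 4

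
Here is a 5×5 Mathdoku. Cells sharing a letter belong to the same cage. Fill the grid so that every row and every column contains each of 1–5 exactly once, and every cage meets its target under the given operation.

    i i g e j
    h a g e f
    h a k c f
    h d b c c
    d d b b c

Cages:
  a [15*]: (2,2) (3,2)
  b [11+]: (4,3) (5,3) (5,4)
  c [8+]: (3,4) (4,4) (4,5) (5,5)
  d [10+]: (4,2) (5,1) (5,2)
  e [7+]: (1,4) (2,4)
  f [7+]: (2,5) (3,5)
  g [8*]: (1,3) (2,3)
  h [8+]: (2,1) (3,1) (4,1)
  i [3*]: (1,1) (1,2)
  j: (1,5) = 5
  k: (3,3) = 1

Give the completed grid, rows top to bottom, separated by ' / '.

J is a freebie, leaving (1,5) = 5.
K is a freebie; hence (3,3) = 1.
Row 2 needs a 1, and only (2,1) is open for it.
1 is placed in column 1, which forces (1,1) = 3.
Cage i needs two cells with product 3, which forces (1,2) = 1.
In row 2, 2 can only go at (2,3), so (2,3) = 2.
2 is placed in column 3, which forces (1,3) = 4.
Row 1 already has 4, so (1,4) = 2.
Cage e needs two cells with sum 7, which forces (2,4) = 5.
The 3 cells of cage b must have sum 11, leaving (4,3) = 3.
Cage c needs sum 8, leaving (4,4) = 1.
Row 4 already has 3, leaving (4,5) = 2.
Cage b has sum 11, which forces (5,3) = 5.
The 3 cells of cage b must have sum 11, leaving (5,4) = 3.
The 4 cells of cage c must have sum 8, which forces (5,5) = 1.
Row 2 already has 5; hence (2,2) = 3.
3 is placed in row 2, so (2,5) = 4.
The 3 cells of cage h must have sum 8; hence (3,1) = 2.
The two cells of cage a must have product 15, so (3,2) = 5.
Column 4 already has 3, so (3,4) = 4.
Column 5 now contains 4, leaving (3,5) = 3.
2 is placed in row 4, so (4,1) = 5.
Cage d has sum 10, which forces (4,2) = 4.
Cage d has sum 10, so (5,1) = 4.
3 is placed in row 5, which forces (5,2) = 2.

3 1 4 2 5 / 1 3 2 5 4 / 2 5 1 4 3 / 5 4 3 1 2 / 4 2 5 3 1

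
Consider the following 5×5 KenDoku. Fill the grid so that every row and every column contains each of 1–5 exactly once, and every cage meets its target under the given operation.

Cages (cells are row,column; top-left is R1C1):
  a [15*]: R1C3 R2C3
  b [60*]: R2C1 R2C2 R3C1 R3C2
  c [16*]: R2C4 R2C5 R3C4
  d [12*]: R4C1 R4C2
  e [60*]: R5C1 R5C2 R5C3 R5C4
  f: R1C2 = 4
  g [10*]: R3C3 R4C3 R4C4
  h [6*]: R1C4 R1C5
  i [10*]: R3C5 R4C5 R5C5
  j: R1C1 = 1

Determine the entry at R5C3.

4

Cage j is given; hence R1C1 = 1.
F is a freebie, which forces R1C2 = 4.
Column 2 already has 4; hence R4C2 = 3.
3 is placed in row 4, which forces R4C1 = 4.
The only place for 5 in row 1 is R1C3.
Column 3 already has 5, so R2C3 = 3.
Cage g needs product 10, which forces R4C4 = 5.
Row 2 already has 3, which forces R2C1 = 2.
Cage b has product 60; hence R2C2 = 5.
Row 2 now contains 2, leaving R2C5 = 4.
The 4 cells of cage b must have product 60, so R3C1 = 3.
The 4 cells of cage b must have product 60, so R3C2 = 2.
2 is placed in row 3, so R3C3 = 1.
2 is placed in row 3, so R3C4 = 4.
Row 3 already has 1, so R3C5 = 5.
1 is placed in column 3, leaving R4C3 = 2.
Row 4 now contains 2, so R4C5 = 1.
3 is placed in column 1, so R5C1 = 5.
5 is placed in column 2; hence R5C2 = 1.
1 is placed in column 3; hence R5C3 = 4.
1 is placed in row 5, leaving R5C4 = 3.
Column 5 now contains 1; hence R5C5 = 2.
3 is placed in column 4, so R1C4 = 2.
Column 5 already has 2, leaving R1C5 = 3.
4 is placed in row 2, leaving R2C4 = 1.
The full grid is 1 4 5 2 3 / 2 5 3 1 4 / 3 2 1 4 5 / 4 3 2 5 1 / 5 1 4 3 2.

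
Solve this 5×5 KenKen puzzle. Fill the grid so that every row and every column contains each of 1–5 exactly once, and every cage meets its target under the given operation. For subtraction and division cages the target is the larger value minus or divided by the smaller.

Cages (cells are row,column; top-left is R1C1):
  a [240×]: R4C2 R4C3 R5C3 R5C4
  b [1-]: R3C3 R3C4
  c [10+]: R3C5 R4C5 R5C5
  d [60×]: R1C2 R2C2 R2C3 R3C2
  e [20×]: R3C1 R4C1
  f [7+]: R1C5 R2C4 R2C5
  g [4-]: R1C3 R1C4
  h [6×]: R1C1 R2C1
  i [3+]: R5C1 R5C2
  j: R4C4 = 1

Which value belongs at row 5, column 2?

Cage j is a single given cell, leaving R4C4 = 1.
The two cells of cage g must have difference 4, leaving R1C3 = 1.
Column 4 now contains 1, so R1C4 = 5.
The only place for 2 in row 4 is R4C5.
The 3 cells of cage f must have sum 7, which forces R2C5 = 1.
The only place for 1 in row 3 is R3C2.
Cage i's pair has sum 3, which forces R5C1 = 1.
Column 2 already has 1; hence R5C2 = 2.
The only place for 2 in row 1 is R1C1.
Column 1 now contains 2; hence R2C1 = 3.
Row 2 already has 3; hence R2C4 = 2.
The 4 cells of cage d must have product 60, leaving R1C2 = 3.
Cage f has sum 7, so R1C5 = 4.
The only place for 2 in row 3 is R3C3.
Cage b's pair has difference 1; hence R3C4 = 3.
Row 3 now contains 3, so R3C5 = 5.
Column 4 already has 3; hence R5C4 = 4.
Column 5 now contains 5, leaving R5C5 = 3.
5 is placed in row 3, leaving R3C1 = 4.
The two cells of cage e must have product 20, so R4C1 = 5.
Cage a needs product 240, so R4C2 = 4.
The 4 cells of cage a must have product 240, so R4C3 = 3.
3 is placed in row 5; hence R5C3 = 5.
Column 2 now contains 4; hence R2C2 = 5.
Column 3 now contains 5, leaving R2C3 = 4.
The full grid is 2 3 1 5 4 / 3 5 4 2 1 / 4 1 2 3 5 / 5 4 3 1 2 / 1 2 5 4 3.

2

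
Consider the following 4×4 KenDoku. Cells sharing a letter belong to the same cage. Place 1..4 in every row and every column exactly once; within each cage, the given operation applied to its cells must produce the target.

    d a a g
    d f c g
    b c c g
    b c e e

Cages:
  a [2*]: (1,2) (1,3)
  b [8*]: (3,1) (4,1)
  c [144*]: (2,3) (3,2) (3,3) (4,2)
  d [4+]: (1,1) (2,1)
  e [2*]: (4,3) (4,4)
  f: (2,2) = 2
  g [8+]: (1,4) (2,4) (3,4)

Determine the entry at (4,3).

Cage f is a single given cell, leaving (2,2) = 2.
Column 2 already has 2, leaving (1,2) = 1.
The two cells of cage a must have product 2, so (1,3) = 2.
Column 3 now contains 2, leaving (4,3) = 1.
Row 4 already has 1, leaving (4,4) = 2.
Row 1 now contains 1, which forces (1,1) = 3.
Row 1 now contains 3; hence (1,4) = 4.
Cage d needs two cells with sum 4, leaving (2,1) = 1.
Row 2 already has 1, so (2,4) = 3.
Cage b needs two cells with product 8, so (3,1) = 2.
3 is placed in column 4, leaving (3,4) = 1.
Row 4 already has 2; hence (4,1) = 4.
4 is placed in row 4, leaving (4,2) = 3.
3 is placed in row 2, so (2,3) = 4.
Column 2 now contains 3, leaving (3,2) = 4.
Cage c has product 144; hence (3,3) = 3.
Completed grid: 3 1 2 4 / 1 2 4 3 / 2 4 3 1 / 4 3 1 2.

1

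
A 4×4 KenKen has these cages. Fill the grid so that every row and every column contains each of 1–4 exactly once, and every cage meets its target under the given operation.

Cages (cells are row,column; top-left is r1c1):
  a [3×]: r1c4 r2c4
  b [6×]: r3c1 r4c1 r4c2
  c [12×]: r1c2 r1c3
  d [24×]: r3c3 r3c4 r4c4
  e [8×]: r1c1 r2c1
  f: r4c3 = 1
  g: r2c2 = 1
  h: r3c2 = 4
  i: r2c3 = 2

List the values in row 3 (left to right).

Cage g is given; hence r2c2 = 1.
Cage i is a single given cell, so r2c3 = 2.
Row 2 now contains 1, which forces r2c4 = 3.
Cage h is given; hence r3c2 = 4.
Row 3 already has 4, so r3c3 = 3.
Row 3 already has 4, which forces r3c4 = 2.
F is a freebie; hence r4c3 = 1.
Column 4 now contains 2, which forces r4c4 = 4.
Cage e needs two cells with product 8, leaving r1c1 = 2.
Column 2 already has 4, which forces r1c2 = 3.
Column 3 now contains 3, which forces r1c3 = 4.
Column 4 now contains 3, leaving r1c4 = 1.
Row 2 already has 2, leaving r2c1 = 4.
Row 3 now contains 2; hence r3c1 = 1.
2 is placed in column 1, so r4c1 = 3.
3 is placed in column 2; hence r4c2 = 2.
Filled in: 2 3 4 1 / 4 1 2 3 / 1 4 3 2 / 3 2 1 4.

1 4 3 2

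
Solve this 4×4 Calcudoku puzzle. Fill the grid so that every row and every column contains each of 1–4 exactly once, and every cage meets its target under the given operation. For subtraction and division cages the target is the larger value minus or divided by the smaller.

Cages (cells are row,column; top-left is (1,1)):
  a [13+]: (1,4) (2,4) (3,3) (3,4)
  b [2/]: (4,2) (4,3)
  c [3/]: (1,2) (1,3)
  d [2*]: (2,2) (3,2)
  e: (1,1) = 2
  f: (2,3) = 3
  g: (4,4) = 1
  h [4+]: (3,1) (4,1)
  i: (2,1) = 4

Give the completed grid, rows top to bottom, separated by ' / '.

E is a freebie; hence (1,1) = 2.
Cage i is a single given cell, which forces (2,1) = 4.
F is a freebie, which forces (2,3) = 3.
3 is placed in row 2; hence (2,4) = 2.
The 4 cells of cage a must have sum 13, so (3,3) = 4.
Column 4 now contains 2, leaving (3,4) = 3.
Cage g is given, leaving (4,4) = 1.
Cage c needs two cells with quotient 3; hence (1,2) = 3.
3 is placed in column 3, which forces (1,3) = 1.
Column 4 already has 3, which forces (1,4) = 4.
Row 2 now contains 2; hence (2,2) = 1.
3 is placed in row 3, which forces (3,1) = 1.
The two cells of cage d must have product 2; hence (3,2) = 2.
1 is placed in row 4, leaving (4,1) = 3.
The two cells of cage b must have quotient 2, leaving (4,2) = 4.
1 is placed in row 4, so (4,3) = 2.

2 3 1 4 / 4 1 3 2 / 1 2 4 3 / 3 4 2 1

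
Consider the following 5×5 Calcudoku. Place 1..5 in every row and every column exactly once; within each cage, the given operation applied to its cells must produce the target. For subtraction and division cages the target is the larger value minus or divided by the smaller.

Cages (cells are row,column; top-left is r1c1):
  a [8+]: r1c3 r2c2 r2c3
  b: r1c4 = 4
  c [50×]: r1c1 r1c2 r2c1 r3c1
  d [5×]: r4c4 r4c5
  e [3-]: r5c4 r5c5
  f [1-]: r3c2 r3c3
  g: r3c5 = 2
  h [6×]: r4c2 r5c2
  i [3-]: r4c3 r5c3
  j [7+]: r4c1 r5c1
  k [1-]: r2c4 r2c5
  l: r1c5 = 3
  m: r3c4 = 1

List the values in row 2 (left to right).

Cage c has product 50, leaving r1c2 = 5.
Cage b is a single given cell, which forces r1c4 = 4.
Cage l is a single given cell; hence r1c5 = 3.
M is a freebie, which forces r3c4 = 1.
Cage g is a single given cell; hence r3c5 = 2.
Column 4 now contains 1, which forces r4c4 = 5.
5 is placed in row 4; hence r4c5 = 1.
5 is placed in column 4; hence r5c4 = 2.
2 is placed in column 4, which forces r2c4 = 3.
Cage k needs two cells with difference 1, so r2c5 = 4.
2 is placed in row 3; hence r3c1 = 5.
Cage h needs two cells with product 6, leaving r4c2 = 2.
Row 4 already has 2, leaving r4c3 = 4.
Row 5 now contains 2, leaving r5c2 = 3.
The two cells of cage e must have difference 3, leaving r5c5 = 5.
Cage a needs sum 8, leaving r1c3 = 2.
Column 2 already has 2, leaving r2c2 = 1.
Row 2 now contains 4, leaving r2c3 = 5.
Column 2 now contains 3, which forces r3c2 = 4.
4 is placed in column 3; hence r3c3 = 3.
4 is placed in row 4, which forces r4c1 = 3.
3 is placed in row 5, so r5c1 = 4.
Row 5 already has 5; hence r5c3 = 1.
Row 1 already has 2, so r1c1 = 1.
1 is placed in row 2, which forces r2c1 = 2.
The full grid is 1 5 2 4 3 / 2 1 5 3 4 / 5 4 3 1 2 / 3 2 4 5 1 / 4 3 1 2 5.

2 1 5 3 4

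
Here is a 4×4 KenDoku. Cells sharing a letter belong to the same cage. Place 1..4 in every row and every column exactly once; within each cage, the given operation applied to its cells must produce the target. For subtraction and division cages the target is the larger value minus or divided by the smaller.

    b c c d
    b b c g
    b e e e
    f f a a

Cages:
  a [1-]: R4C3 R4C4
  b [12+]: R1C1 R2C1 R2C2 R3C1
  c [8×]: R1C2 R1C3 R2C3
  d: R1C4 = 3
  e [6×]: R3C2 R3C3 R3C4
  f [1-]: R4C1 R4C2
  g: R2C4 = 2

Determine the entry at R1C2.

2

D is a freebie, which forces R1C4 = 3.
Cage g is a single given cell; hence R2C4 = 2.
Column 4 now contains 2, leaving R3C4 = 1.
Column 4 already has 1; hence R4C4 = 4.
Cage a needs two cells with difference 1, which forces R4C3 = 3.
The 3 cells of cage e must have product 6, so R3C2 = 3.
Column 3 already has 3, so R3C3 = 2.
Cage b has sum 12, so R1C1 = 1.
Cage c has product 8; hence R1C2 = 2.
Row 1 already has 1; hence R1C3 = 4.
Cage b has sum 12, leaving R2C1 = 3.
Column 2 now contains 3; hence R2C2 = 4.
Column 3 already has 4; hence R2C3 = 1.
Row 3 now contains 3, so R3C1 = 4.
Column 1 already has 1, so R4C1 = 2.
Column 2 now contains 2, so R4C2 = 1.
The full grid is 1 2 4 3 / 3 4 1 2 / 4 3 2 1 / 2 1 3 4.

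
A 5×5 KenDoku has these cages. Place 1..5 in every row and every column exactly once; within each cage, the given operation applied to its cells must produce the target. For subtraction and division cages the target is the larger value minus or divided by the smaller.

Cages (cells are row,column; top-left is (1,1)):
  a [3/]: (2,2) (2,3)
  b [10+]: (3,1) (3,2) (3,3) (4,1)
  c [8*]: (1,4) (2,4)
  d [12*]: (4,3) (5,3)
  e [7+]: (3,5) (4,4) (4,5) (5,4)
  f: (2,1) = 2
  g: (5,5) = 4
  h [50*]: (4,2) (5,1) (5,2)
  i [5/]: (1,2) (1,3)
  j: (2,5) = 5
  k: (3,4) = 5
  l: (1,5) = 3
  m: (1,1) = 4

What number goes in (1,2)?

1

Cage m is a single given cell, which forces (1,1) = 4.
Row 1 already has 4, leaving (1,4) = 2.
L is a freebie, so (1,5) = 3.
Cage f is a single given cell; hence (2,1) = 2.
Column 4 already has 2, leaving (2,4) = 4.
Cage j is a single given cell, which forces (2,5) = 5.
K is a freebie, which forces (3,4) = 5.
Cage h needs product 50, which forces (4,2) = 5.
The 3 cells of cage h must have product 50, so (5,1) = 5.
Cage h has product 50, so (5,2) = 2.
G is a freebie, which forces (5,5) = 4.
5 is placed in column 2; hence (1,2) = 1.
Cage i needs two cells with quotient 5, so (1,3) = 5.
Column 2 already has 1, which forces (2,2) = 3.
Row 2 now contains 3, leaving (2,3) = 1.
Cage b needs sum 10; hence (3,2) = 4.
Cage b needs sum 10; hence (3,3) = 2.
Row 3 already has 2; hence (3,5) = 1.
The two cells of cage d must have product 12, so (4,3) = 4.
Column 5 now contains 1, leaving (4,5) = 2.
Row 5 now contains 4, so (5,3) = 3.
Row 5 already has 3; hence (5,4) = 1.
Row 3 now contains 1; hence (3,1) = 3.
Cage b needs sum 10, leaving (4,1) = 1.
Column 4 now contains 1, so (4,4) = 3.
The full grid is 4 1 5 2 3 / 2 3 1 4 5 / 3 4 2 5 1 / 1 5 4 3 2 / 5 2 3 1 4.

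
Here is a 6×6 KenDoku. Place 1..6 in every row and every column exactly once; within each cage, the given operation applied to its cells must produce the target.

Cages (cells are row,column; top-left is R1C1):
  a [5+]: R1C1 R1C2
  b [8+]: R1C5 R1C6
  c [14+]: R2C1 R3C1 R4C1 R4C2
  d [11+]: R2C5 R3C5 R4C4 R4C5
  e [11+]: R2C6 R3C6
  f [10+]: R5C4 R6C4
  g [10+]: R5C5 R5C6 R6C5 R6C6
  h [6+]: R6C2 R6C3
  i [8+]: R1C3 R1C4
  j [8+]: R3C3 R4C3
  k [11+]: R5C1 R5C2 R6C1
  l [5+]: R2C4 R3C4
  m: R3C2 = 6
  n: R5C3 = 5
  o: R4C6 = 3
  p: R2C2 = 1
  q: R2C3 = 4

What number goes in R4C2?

2

Cage p is given, which forces R2C2 = 1.
Cage q is given, which forces R2C3 = 4.
Cage m is a single given cell, which forces R3C2 = 6.
Row 3 now contains 6, leaving R3C6 = 5.
Cage o is given, so R4C6 = 3.
Cage n is a single given cell, so R5C3 = 5.
Column 6 already has 5, so R2C6 = 6.
Cage j's pair has sum 8; hence R3C3 = 2.
Row 3 now contains 2, so R3C4 = 3.
Cage j's pair has sum 8; hence R4C3 = 6.
Column 3 already has 2, so R6C3 = 1.
6 is placed in column 3, leaving R1C3 = 3.
Cage i needs two cells with sum 8, leaving R1C4 = 5.
The two cells of cage b must have sum 8, leaving R1C5 = 6.
6 is placed in column 6, leaving R1C6 = 2.
3 is placed in column 4; hence R2C4 = 2.
Cage c has sum 14, which forces R3C1 = 4.
4 is placed in row 3, which forces R3C5 = 1.
The two cells of cage h must have sum 6; hence R6C2 = 5.
Column 6 already has 2; hence R6C6 = 4.
Row 1 now contains 2, which forces R1C1 = 1.
Row 1 now contains 2, so R1C2 = 4.
The 4 cells of cage d must have sum 11, which forces R2C5 = 5.
1 is placed in column 1, so R4C1 = 5.
Column 2 now contains 4, leaving R4C2 = 2.
Cage d needs sum 11, so R4C4 = 1.
Cage d needs sum 11, so R4C5 = 4.
Column 2 already has 2; hence R5C2 = 3.
The two cells of cage f must have sum 10; hence R5C4 = 4.
Row 5 already has 3, leaving R5C5 = 2.
4 is placed in column 6, which forces R5C6 = 1.
4 is placed in row 6, which forces R6C4 = 6.
2 is placed in column 5, leaving R6C5 = 3.
Row 2 already has 5; hence R2C1 = 3.
Row 5 now contains 2; hence R5C1 = 6.
Row 6 already has 3, so R6C1 = 2.
The full grid is 1 4 3 5 6 2 / 3 1 4 2 5 6 / 4 6 2 3 1 5 / 5 2 6 1 4 3 / 6 3 5 4 2 1 / 2 5 1 6 3 4.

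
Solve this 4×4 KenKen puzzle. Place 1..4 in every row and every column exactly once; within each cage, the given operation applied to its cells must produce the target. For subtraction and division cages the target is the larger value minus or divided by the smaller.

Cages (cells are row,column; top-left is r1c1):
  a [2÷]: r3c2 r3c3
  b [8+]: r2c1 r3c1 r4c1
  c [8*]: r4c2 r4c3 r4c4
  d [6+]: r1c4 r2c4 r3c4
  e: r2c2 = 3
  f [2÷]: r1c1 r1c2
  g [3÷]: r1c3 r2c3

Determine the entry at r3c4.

Cage e is given, so r2c2 = 3.
Row 2 now contains 3, so r2c3 = 1.
Row 2 already has 1, which forces r2c4 = 2.
Column 3 already has 1, so r1c3 = 3.
Row 1 already has 3, leaving r1c4 = 1.
Row 2 already has 1, so r2c1 = 4.
Column 4 now contains 1; hence r3c4 = 3.
Column 4 now contains 1, leaving r4c4 = 4.
Column 1 now contains 4, leaving r1c1 = 2.
Cage f's pair has quotient 2, which forces r1c2 = 4.
Row 3 already has 3, so r3c1 = 1.
Row 3 now contains 1; hence r3c2 = 2.
Row 3 now contains 2, so r3c3 = 4.
Cage b has sum 8, leaving r4c1 = 3.
Cage c needs product 8, so r4c2 = 1.
4 is placed in row 4, so r4c3 = 2.
Filled in: 2 4 3 1 / 4 3 1 2 / 1 2 4 3 / 3 1 2 4.

3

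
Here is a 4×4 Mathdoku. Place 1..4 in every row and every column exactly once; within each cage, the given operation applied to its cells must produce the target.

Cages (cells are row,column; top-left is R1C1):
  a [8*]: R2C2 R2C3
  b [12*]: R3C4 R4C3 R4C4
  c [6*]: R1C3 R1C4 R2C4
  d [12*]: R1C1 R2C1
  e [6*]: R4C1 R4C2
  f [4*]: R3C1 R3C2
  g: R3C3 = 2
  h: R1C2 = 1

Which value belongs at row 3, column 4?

Cage h is a single given cell, leaving R1C2 = 1.
Column 2 already has 1, so R3C2 = 4.
Cage g is a single given cell, leaving R3C3 = 2.
Column 3 already has 2, leaving R1C3 = 3.
Cage c has product 6, which forces R1C4 = 2.
4 is placed in column 2, which forces R2C2 = 2.
Column 3 already has 2, leaving R2C3 = 4.
The 3 cells of cage c must have product 6, which forces R2C4 = 1.
Row 3 already has 4; hence R3C1 = 1.
Column 4 now contains 1, so R3C4 = 3.
Column 2 now contains 2, so R4C2 = 3.
Column 3 already has 4, leaving R4C3 = 1.
3 is placed in column 4; hence R4C4 = 4.
Row 1 already has 3, so R1C1 = 4.
Row 2 already has 4, so R2C1 = 3.
Row 4 now contains 3, so R4C1 = 2.
Filled in: 4 1 3 2 / 3 2 4 1 / 1 4 2 3 / 2 3 1 4.

3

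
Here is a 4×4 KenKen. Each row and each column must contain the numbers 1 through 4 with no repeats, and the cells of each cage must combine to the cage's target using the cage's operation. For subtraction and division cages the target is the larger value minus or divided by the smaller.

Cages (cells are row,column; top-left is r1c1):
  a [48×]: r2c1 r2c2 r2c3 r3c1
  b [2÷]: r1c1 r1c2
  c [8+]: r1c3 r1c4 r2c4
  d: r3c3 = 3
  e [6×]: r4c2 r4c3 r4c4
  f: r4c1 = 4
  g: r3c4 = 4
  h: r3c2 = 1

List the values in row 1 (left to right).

H is a freebie, leaving r3c2 = 1.
D is a freebie, so r3c3 = 3.
Cage g is given, which forces r3c4 = 4.
Cage f is given; hence r4c1 = 4.
Cage c needs sum 8, so r1c3 = 4.
Cage a needs product 48, so r2c1 = 3.
Column 3 already has 4, so r2c3 = 2.
Row 2 now contains 3, so r2c4 = 1.
Row 3 now contains 4, which forces r3c1 = 2.
2 is placed in column 3, leaving r4c3 = 1.
Column 1 now contains 2, leaving r1c1 = 1.
Row 1 already has 4, so r1c2 = 2.
1 is placed in column 4, leaving r1c4 = 3.
Row 2 now contains 2, so r2c2 = 4.
Column 2 now contains 2, leaving r4c2 = 3.
3 is placed in column 4; hence r4c4 = 2.
Filled in: 1 2 4 3 / 3 4 2 1 / 2 1 3 4 / 4 3 1 2.

1 2 4 3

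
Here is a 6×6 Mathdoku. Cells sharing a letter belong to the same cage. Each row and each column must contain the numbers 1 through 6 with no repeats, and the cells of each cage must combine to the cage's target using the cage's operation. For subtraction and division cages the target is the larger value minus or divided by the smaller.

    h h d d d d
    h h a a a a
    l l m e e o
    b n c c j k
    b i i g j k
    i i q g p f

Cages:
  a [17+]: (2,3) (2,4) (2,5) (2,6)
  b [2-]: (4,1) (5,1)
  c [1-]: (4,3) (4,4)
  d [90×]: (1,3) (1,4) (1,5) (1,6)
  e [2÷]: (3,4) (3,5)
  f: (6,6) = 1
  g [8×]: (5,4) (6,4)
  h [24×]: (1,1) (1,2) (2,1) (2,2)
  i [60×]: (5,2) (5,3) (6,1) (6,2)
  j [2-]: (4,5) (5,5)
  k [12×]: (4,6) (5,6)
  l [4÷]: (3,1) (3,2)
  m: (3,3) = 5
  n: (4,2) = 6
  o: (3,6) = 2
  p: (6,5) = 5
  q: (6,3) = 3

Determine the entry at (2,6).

Cage m is a single given cell, leaving (3,3) = 5.
Cage o is a single given cell, which forces (3,6) = 2.
N is a freebie, leaving (4,2) = 6.
Q is a freebie, leaving (6,3) = 3.
P is a freebie, leaving (6,5) = 5.
Cage f is a single given cell; hence (6,6) = 1.
The 4 cells of cage i must have product 60, which forces (5,2) = 5.
The 4 cells of cage i must have product 60; hence (5,3) = 1.
Cage i needs product 60; hence (6,1) = 6.
Cage i needs product 60, which forces (6,2) = 2.
2 is placed in row 6, which forces (6,4) = 4.
Column 3 already has 1, which forces (1,3) = 6.
Column 4 now contains 4; hence (5,4) = 2.
The only place for 2 in row 1 is (1,1).
Cage b's pair has difference 2, leaving (5,1) = 3.
Row 5 already has 3; hence (5,6) = 4.
The two cells of cage j must have difference 2, leaving (4,5) = 4.
4 is placed in column 6, so (4,6) = 3.
Row 5 now contains 4; hence (5,5) = 6.
3 is placed in column 6, which forces (1,6) = 5.
The 4 cells of cage a must have sum 17, which forces (2,3) = 4.
Column 5 now contains 4, so (2,5) = 2.
5 is placed in column 6, so (2,6) = 6.
Cage e needs two cells with quotient 2; hence (3,4) = 6.
Column 5 now contains 6; hence (3,5) = 3.
Row 4 already has 4, so (4,3) = 2.
The two cells of cage c must have difference 1, so (4,4) = 1.
Cage h has product 24, which forces (1,2) = 4.
Column 4 already has 1, which forces (1,4) = 3.
Column 5 already has 3, so (1,5) = 1.
Row 2 now contains 4; hence (2,1) = 1.
Cage h needs product 24, which forces (2,2) = 3.
Row 2 already has 6, leaving (2,4) = 5.
Column 1 now contains 1; hence (3,1) = 4.
4 is placed in column 2, so (3,2) = 1.
Row 4 already has 1, so (4,1) = 5.
Filled in: 2 4 6 3 1 5 / 1 3 4 5 2 6 / 4 1 5 6 3 2 / 5 6 2 1 4 3 / 3 5 1 2 6 4 / 6 2 3 4 5 1.

6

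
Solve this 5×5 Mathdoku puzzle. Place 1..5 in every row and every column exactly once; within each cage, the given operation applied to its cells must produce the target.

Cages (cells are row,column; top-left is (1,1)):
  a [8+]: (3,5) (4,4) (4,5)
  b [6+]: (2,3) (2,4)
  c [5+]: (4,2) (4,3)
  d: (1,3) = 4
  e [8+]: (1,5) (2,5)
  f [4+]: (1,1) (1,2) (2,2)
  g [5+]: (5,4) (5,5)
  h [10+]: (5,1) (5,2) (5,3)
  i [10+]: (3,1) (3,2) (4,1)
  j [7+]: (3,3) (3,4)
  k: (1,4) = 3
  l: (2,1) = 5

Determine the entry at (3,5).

The 3 cells of cage f must have sum 4, so (1,1) = 1.
Cage f needs sum 4, so (1,2) = 2.
Cage d is given, so (1,3) = 4.
Cage k is a single given cell, which forces (1,4) = 3.
Row 1 now contains 3, which forces (1,5) = 5.
Cage l is given, which forces (2,1) = 5.
Cage f has sum 4, which forces (2,2) = 1.
1 is placed in row 2, which forces (2,3) = 2.
2 is placed in row 2, which forces (2,4) = 4.
Column 5 now contains 5, so (2,5) = 3.
Cage j's pair has sum 7, leaving (3,3) = 5.
The two cells of cage j must have sum 7; hence (3,4) = 2.
Row 3 already has 2, so (3,5) = 1.
Cage c's pair has sum 5, leaving (4,2) = 4.
The two cells of cage c must have sum 5; hence (4,3) = 1.
Column 4 now contains 2, so (4,4) = 5.
Row 4 now contains 4; hence (4,5) = 2.
Column 3 now contains 1, leaving (5,3) = 3.
Cage g's pair has sum 5, so (5,4) = 1.
The two cells of cage g must have sum 5, which forces (5,5) = 4.
The 3 cells of cage i must have sum 10, leaving (3,1) = 4.
Column 2 already has 4, leaving (3,2) = 3.
Row 4 now contains 2; hence (4,1) = 3.
Row 5 now contains 4, which forces (5,1) = 2.
Row 5 already has 3, which forces (5,2) = 5.
The full grid is 1 2 4 3 5 / 5 1 2 4 3 / 4 3 5 2 1 / 3 4 1 5 2 / 2 5 3 1 4.

1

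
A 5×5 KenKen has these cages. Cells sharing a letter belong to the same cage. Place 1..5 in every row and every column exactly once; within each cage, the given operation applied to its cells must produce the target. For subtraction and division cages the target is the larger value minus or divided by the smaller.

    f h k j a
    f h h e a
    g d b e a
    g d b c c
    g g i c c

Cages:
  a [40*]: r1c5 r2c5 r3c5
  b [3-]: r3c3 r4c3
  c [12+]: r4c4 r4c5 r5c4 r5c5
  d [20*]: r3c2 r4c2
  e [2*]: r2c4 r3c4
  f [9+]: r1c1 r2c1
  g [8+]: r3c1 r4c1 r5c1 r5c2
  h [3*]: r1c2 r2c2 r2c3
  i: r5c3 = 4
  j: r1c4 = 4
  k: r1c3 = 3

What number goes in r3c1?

Cage h needs product 3; hence r1c2 = 1.
Cage k is a single given cell, leaving r1c3 = 3.
J is a freebie; hence r1c4 = 4.
Cage h has product 3; hence r2c2 = 3.
Cage h has product 3, so r2c3 = 1.
1 is placed in row 2; hence r2c4 = 2.
Column 4 already has 2, so r3c4 = 1.
Column 2 now contains 1, so r5c2 = 2.
Cage i is given, so r5c3 = 4.
Row 1 now contains 4, which forces r1c1 = 5.
5 is placed in row 1; hence r1c5 = 2.
The two cells of cage f must have sum 9, so r2c1 = 4.
Row 2 now contains 4, leaving r2c5 = 5.
5 is placed in column 5, which forces r3c5 = 4.
Row 3 now contains 4, so r3c2 = 5.
Row 3 already has 5, which forces r3c3 = 2.
Cage d needs two cells with product 20; hence r4c2 = 4.
Column 3 already has 2, leaving r4c3 = 5.
Row 4 already has 5, which forces r4c4 = 3.
Row 4 already has 3, leaving r4c5 = 1.
3 is placed in column 4, so r5c4 = 5.
Column 5 already has 1, leaving r5c5 = 3.
Row 3 now contains 2, so r3c1 = 3.
Row 4 already has 1, which forces r4c1 = 2.
Row 5 now contains 3, leaving r5c1 = 1.
Filled in: 5 1 3 4 2 / 4 3 1 2 5 / 3 5 2 1 4 / 2 4 5 3 1 / 1 2 4 5 3.

3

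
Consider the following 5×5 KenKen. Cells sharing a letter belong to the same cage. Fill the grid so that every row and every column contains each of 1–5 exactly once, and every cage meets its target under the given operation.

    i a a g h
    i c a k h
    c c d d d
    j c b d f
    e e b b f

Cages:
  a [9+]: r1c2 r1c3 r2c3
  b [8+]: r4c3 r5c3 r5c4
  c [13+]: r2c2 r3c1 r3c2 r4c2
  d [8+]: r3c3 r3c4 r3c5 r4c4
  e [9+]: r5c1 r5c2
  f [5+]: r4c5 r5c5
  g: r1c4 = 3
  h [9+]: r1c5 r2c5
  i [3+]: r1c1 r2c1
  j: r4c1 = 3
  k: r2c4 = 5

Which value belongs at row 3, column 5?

G is a freebie, which forces r1c4 = 3.
Cage k is given, which forces r2c4 = 5.
5 is placed in row 2, which forces r2c5 = 4.
J is a freebie, which forces r4c1 = 3.
Column 5 now contains 4, so r1c5 = 5.
Cage f's pair has sum 5, so r4c5 = 2.
Cage f needs two cells with sum 5; hence r5c5 = 3.
Cage a has sum 9; hence r2c3 = 3.
3 is placed in column 5, leaving r3c5 = 1.
Row 4 now contains 2, leaving r4c4 = 1.
Column 4 already has 1, leaving r5c4 = 2.
The 4 cells of cage d must have sum 8, so r3c3 = 2.
Column 4 already has 2, which forces r3c4 = 4.
Row 4 now contains 1; hence r4c3 = 5.
Cage b needs sum 8, leaving r5c3 = 1.
Cage a needs sum 9; hence r1c2 = 2.
Column 3 already has 2, so r1c3 = 4.
Cage c needs sum 13, so r2c2 = 1.
4 is placed in row 3, so r3c1 = 5.
Cage c has sum 13; hence r3c2 = 3.
5 is placed in row 4; hence r4c2 = 4.
5 is placed in column 1; hence r5c1 = 4.
Column 2 now contains 4, which forces r5c2 = 5.
Row 1 already has 2, so r1c1 = 1.
Row 2 now contains 1, so r2c1 = 2.
Filled in: 1 2 4 3 5 / 2 1 3 5 4 / 5 3 2 4 1 / 3 4 5 1 2 / 4 5 1 2 3.

1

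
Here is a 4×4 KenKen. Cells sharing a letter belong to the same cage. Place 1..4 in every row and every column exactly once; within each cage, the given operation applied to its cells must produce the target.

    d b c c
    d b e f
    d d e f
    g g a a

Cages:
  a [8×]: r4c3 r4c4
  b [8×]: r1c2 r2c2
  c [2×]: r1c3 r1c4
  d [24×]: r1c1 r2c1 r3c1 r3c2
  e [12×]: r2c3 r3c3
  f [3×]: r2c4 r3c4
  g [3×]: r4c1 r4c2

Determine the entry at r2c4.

1

In row 1, 3 can only go at r1c1, so r1c1 = 3.
Column 1 now contains 3, leaving r4c1 = 1.
The two cells of cage g must have product 3, leaving r4c2 = 3.
The 4 cells of cage d must have product 24, which forces r3c2 = 1.
1 is placed in row 3; hence r3c4 = 3.
Cage e needs two cells with product 12, which forces r2c3 = 3.
Column 4 now contains 3; hence r2c4 = 1.
Row 3 now contains 3, leaving r3c3 = 4.
Column 3 already has 4, which forces r4c3 = 2.
Row 4 already has 2; hence r4c4 = 4.
Column 3 now contains 2, so r1c3 = 1.
Column 4 now contains 1; hence r1c4 = 2.
The 4 cells of cage d must have product 24, leaving r2c1 = 4.
4 is placed in row 2, leaving r2c2 = 2.
4 is placed in row 3, which forces r3c1 = 2.
Row 1 already has 2, which forces r1c2 = 4.
Completed grid: 3 4 1 2 / 4 2 3 1 / 2 1 4 3 / 1 3 2 4.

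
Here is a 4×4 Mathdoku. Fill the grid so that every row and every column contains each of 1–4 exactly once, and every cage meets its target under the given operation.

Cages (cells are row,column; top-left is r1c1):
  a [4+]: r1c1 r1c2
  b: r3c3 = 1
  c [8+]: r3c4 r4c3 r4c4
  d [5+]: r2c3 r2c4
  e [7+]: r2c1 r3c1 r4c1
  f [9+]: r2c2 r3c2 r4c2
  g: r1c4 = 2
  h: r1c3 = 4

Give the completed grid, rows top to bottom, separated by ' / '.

3 1 4 2 / 1 4 2 3 / 2 3 1 4 / 4 2 3 1

Cage h is given, leaving r1c3 = 4.
Cage g is given, so r1c4 = 2.
Cage b is a single given cell, leaving r3c3 = 1.
The two cells of cage d must have sum 5, so r2c3 = 2.
Cage d needs two cells with sum 5; hence r2c4 = 3.
Cage c has sum 8, so r3c4 = 4.
Cage c has sum 8, leaving r4c3 = 3.
Cage c has sum 8, leaving r4c4 = 1.
Cage e needs sum 7, which forces r2c1 = 1.
Row 2 now contains 3, leaving r2c2 = 4.
Row 3 now contains 4, so r3c1 = 2.
The 3 cells of cage f must have sum 9; hence r3c2 = 3.
Cage e has sum 7, so r4c1 = 4.
Cage f needs sum 9, which forces r4c2 = 2.
1 is placed in column 1; hence r1c1 = 3.
Column 2 already has 3, leaving r1c2 = 1.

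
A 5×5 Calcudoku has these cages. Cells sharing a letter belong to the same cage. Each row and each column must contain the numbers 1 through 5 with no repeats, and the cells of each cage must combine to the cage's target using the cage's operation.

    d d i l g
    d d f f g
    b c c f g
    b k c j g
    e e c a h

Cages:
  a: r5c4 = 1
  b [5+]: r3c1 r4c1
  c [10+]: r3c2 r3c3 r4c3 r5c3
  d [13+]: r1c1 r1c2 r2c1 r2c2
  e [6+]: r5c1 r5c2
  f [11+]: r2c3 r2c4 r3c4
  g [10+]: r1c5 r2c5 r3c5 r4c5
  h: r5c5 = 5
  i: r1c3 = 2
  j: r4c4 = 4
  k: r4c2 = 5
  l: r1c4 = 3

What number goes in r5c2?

2

I is a freebie; hence r1c3 = 2.
Cage l is a single given cell, which forces r1c4 = 3.
Cage k is given; hence r4c2 = 5.
Cage j is a single given cell; hence r4c4 = 4.
A is a freebie; hence r5c4 = 1.
Cage h is given; hence r5c5 = 5.
Cage f needs sum 11, so r2c3 = 4.
Column 3 now contains 4, leaving r5c3 = 3.
The 4 cells of cage c must have sum 10; hence r3c2 = 1.
The 4 cells of cage c must have sum 10, which forces r3c3 = 5.
Row 3 now contains 5, leaving r3c4 = 2.
Column 3 now contains 3, so r4c3 = 1.
1 is placed in column 2, which forces r1c2 = 4.
4 is placed in row 1, so r1c5 = 1.
1 is placed in column 2, so r2c2 = 3.
2 is placed in column 4; hence r2c4 = 5.
Row 2 now contains 3, so r2c5 = 2.
The two cells of cage b must have sum 5; hence r3c1 = 3.
Row 3 already has 3, leaving r3c5 = 4.
The two cells of cage b must have sum 5, so r4c1 = 2.
Column 5 already has 2; hence r4c5 = 3.
Column 1 now contains 2, which forces r5c1 = 4.
Column 2 now contains 4, so r5c2 = 2.
Row 1 already has 1, which forces r1c1 = 5.
Row 2 now contains 5, so r2c1 = 1.
The full grid is 5 4 2 3 1 / 1 3 4 5 2 / 3 1 5 2 4 / 2 5 1 4 3 / 4 2 3 1 5.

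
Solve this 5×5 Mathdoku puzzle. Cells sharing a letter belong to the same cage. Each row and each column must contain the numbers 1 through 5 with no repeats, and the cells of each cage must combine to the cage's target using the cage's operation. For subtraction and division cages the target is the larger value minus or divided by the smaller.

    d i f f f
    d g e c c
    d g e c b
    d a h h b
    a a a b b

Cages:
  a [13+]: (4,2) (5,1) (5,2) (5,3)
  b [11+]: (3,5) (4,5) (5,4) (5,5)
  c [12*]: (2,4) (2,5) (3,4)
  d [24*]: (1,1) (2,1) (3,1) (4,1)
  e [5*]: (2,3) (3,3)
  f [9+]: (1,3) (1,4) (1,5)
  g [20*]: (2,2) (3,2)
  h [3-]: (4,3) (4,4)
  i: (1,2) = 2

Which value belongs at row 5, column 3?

I is a freebie; hence (1,2) = 2.
The only place for 4 in row 1 is (1,1).
In column 1, 5 can only go at (5,1), so (5,1) = 5.
The pair (2,3)/(3,3) in column 3 holds {1, 5}; hence (1,3) = 3.
Cage a has sum 13, leaving (5,3) = 4.
4 is placed in column 3, which forces (4,3) = 2.
Cage h's pair has difference 3, leaving (4,4) = 5.
Column 4 now contains 5, so (1,4) = 1.
The 3 cells of cage f must have sum 9, so (1,5) = 5.
Row 4 needs a 4, and only (4,5) is open for it.
Row 5 needs a 2, and only (5,4) is open for it.
Cage c has product 12, leaving (2,5) = 1.
The 4 cells of cage b must have sum 11, which forces (3,5) = 2.
Cage b has sum 11, so (5,5) = 3.
Cage d has product 24; hence (2,1) = 2.
1 is placed in row 2; hence (2,3) = 5.
The two cells of cage e must have product 5, which forces (3,3) = 1.
The 4 cells of cage a must have sum 13, which forces (4,2) = 3.
3 is placed in row 5, which forces (5,2) = 1.
Row 2 now contains 5; hence (2,2) = 4.
4 is placed in row 2; hence (2,4) = 3.
Row 3 already has 1, so (3,1) = 3.
Cage g's pair has product 20, so (3,2) = 5.
3 is placed in column 4, so (3,4) = 4.
Row 4 already has 3; hence (4,1) = 1.
The full grid is 4 2 3 1 5 / 2 4 5 3 1 / 3 5 1 4 2 / 1 3 2 5 4 / 5 1 4 2 3.

4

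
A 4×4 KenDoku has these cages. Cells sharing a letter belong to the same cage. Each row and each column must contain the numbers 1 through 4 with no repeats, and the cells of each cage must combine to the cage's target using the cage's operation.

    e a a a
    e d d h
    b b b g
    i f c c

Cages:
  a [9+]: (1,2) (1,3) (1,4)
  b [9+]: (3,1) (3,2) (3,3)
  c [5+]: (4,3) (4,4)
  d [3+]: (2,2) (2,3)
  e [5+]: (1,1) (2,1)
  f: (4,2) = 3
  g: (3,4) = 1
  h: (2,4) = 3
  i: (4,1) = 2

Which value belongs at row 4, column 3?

Cage h is given, leaving (2,4) = 3.
Cage g is given, leaving (3,4) = 1.
Cage i is a single given cell, so (4,1) = 2.
Cage f is given, so (4,2) = 3.
2 is placed in row 4; hence (4,4) = 4.
Cage a has sum 9, so (1,2) = 4.
Cage a has sum 9; hence (1,3) = 3.
Column 4 already has 4, which forces (1,4) = 2.
Column 2 now contains 4, which forces (3,2) = 2.
Row 3 already has 2; hence (3,3) = 4.
4 is placed in row 4; hence (4,3) = 1.
Row 1 already has 4, leaving (1,1) = 1.
Cage e needs two cells with sum 5, so (2,1) = 4.
Column 2 now contains 2; hence (2,2) = 1.
1 is placed in column 3, so (2,3) = 2.
4 is placed in row 3, so (3,1) = 3.
The full grid is 1 4 3 2 / 4 1 2 3 / 3 2 4 1 / 2 3 1 4.

1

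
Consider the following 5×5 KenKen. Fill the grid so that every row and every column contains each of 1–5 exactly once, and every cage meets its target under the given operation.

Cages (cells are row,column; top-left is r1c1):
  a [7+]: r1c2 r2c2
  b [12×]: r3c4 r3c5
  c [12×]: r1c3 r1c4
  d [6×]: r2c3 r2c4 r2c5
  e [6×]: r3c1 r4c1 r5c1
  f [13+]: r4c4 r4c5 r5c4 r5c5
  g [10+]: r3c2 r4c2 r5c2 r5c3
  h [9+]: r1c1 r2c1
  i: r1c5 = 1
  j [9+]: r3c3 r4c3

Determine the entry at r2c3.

1

Cage i is given, leaving r1c5 = 1.
In row 1, 2 can only go at r1c2, so r1c2 = 2.
Cage a's pair has sum 7; hence r2c2 = 5.
Cage h needs two cells with sum 9, which forces r1c1 = 5.
Row 2 already has 5, which forces r2c1 = 4.
Cage g needs sum 10; hence r5c3 = 2.
In row 3, 2 can only go at r3c1, so r3c1 = 2.
The only place for 1 in row 3 is r3c2.
In row 3, 5 can only go at r3c3, so r3c3 = 5.
Column 3 already has 5, so r4c3 = 4.
Column 3 already has 4, so r1c3 = 3.
The two cells of cage c must have product 12, so r1c4 = 4.
Column 3 already has 3, so r2c3 = 1.
Column 4 now contains 4, leaving r3c4 = 3.
Row 3 already has 3; hence r3c5 = 4.
Row 4 now contains 4, leaving r4c2 = 3.
Cage g has sum 10, which forces r5c2 = 4.
Column 4 already has 3; hence r2c4 = 2.
Cage d needs product 6, which forces r2c5 = 3.
Row 4 already has 3, so r4c1 = 1.
Cage f needs sum 13, so r4c4 = 5.
Cage f has sum 13, so r4c5 = 2.
Cage e needs product 6; hence r5c1 = 3.
Cage f needs sum 13, which forces r5c4 = 1.
The 4 cells of cage f must have sum 13, leaving r5c5 = 5.
Completed grid: 5 2 3 4 1 / 4 5 1 2 3 / 2 1 5 3 4 / 1 3 4 5 2 / 3 4 2 1 5.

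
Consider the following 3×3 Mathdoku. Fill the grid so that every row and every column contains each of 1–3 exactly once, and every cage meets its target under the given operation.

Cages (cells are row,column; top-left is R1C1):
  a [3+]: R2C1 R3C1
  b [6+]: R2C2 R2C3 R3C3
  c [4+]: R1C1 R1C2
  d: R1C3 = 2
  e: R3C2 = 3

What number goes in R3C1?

Cage d is given, leaving R1C3 = 2.
Cage e is given, leaving R3C2 = 3.
3 is placed in row 3, so R3C3 = 1.
Cage c's pair has sum 4, which forces R1C1 = 3.
Column 2 now contains 3, which forces R1C2 = 1.
Cage a needs two cells with sum 3, which forces R2C1 = 1.
Cage b has sum 6, so R2C2 = 2.
1 is placed in column 3, so R2C3 = 3.
Row 3 now contains 1; hence R3C1 = 2.
Completed grid: 3 1 2 / 1 2 3 / 2 3 1.

2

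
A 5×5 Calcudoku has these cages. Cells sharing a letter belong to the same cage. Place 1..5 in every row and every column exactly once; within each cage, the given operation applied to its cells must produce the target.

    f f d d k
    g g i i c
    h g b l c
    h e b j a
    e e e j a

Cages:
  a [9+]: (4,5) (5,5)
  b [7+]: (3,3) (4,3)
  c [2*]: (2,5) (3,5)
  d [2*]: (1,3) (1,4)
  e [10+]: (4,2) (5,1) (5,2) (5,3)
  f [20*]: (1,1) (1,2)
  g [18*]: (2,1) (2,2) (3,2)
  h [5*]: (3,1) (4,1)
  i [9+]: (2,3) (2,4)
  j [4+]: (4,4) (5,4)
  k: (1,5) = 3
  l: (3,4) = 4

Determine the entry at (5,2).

4

Cage k is given; hence (1,5) = 3.
The 3 cells of cage g must have product 18, so (2,1) = 3.
Cage g needs product 18; hence (2,2) = 2.
2 is placed in row 2, which forces (2,5) = 1.
Cage g needs product 18, so (3,2) = 3.
Cage l is a single given cell, so (3,4) = 4.
Column 5 now contains 1; hence (3,5) = 2.
The two cells of cage i must have sum 9, which forces (2,3) = 4.
Column 4 already has 4, so (2,4) = 5.
Row 3 now contains 2, leaving (3,3) = 5.
The two cells of cage b must have sum 7, leaving (4,3) = 2.
Cage e needs sum 10, so (5,3) = 3.
3 is placed in row 5, so (5,4) = 1.
2 is placed in column 3; hence (1,3) = 1.
1 is placed in column 4, so (1,4) = 2.
Row 3 already has 5; hence (3,1) = 1.
The two cells of cage h must have product 5; hence (4,1) = 5.
Cage e has sum 10; hence (4,2) = 1.
1 is placed in column 4, so (4,4) = 3.
Row 4 already has 5, so (4,5) = 4.
Row 5 now contains 1; hence (5,1) = 2.
Cage e has sum 10, which forces (5,2) = 4.
Column 5 now contains 4, which forces (5,5) = 5.
Column 1 already has 5, which forces (1,1) = 4.
Column 2 now contains 4, so (1,2) = 5.
Filled in: 4 5 1 2 3 / 3 2 4 5 1 / 1 3 5 4 2 / 5 1 2 3 4 / 2 4 3 1 5.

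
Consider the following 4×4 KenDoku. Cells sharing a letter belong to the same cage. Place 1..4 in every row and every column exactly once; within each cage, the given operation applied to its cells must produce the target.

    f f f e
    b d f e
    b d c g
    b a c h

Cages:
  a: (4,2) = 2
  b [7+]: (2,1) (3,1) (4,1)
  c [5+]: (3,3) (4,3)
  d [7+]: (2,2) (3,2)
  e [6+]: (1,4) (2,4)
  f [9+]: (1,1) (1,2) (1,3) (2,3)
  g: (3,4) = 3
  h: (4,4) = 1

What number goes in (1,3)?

4

G is a freebie, leaving (3,4) = 3.
Cage a is a single given cell, so (4,2) = 2.
H is a freebie, so (4,4) = 1.
The two cells of cage d must have sum 7; hence (2,2) = 3.
Row 3 already has 3, so (3,2) = 4.
1 is placed in row 4, which forces (4,1) = 4.
4 is placed in row 4, so (4,3) = 3.
Column 2 already has 4, so (1,2) = 1.
The 4 cells of cage f must have sum 9, so (1,3) = 4.
Row 1 now contains 4, so (1,4) = 2.
2 is placed in column 4, leaving (2,4) = 4.
Cage c's pair has sum 5, which forces (3,3) = 2.
Row 1 already has 2; hence (1,1) = 3.
The 3 cells of cage b must have sum 7, so (2,1) = 2.
Column 3 already has 2, so (2,3) = 1.
Row 3 now contains 2, leaving (3,1) = 1.
Filled in: 3 1 4 2 / 2 3 1 4 / 1 4 2 3 / 4 2 3 1.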